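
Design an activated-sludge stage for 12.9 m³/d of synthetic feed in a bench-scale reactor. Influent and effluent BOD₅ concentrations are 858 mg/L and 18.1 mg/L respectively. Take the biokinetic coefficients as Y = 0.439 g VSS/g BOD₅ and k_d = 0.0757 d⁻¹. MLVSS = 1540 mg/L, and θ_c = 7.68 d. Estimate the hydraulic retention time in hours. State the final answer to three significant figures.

Rearranging the biomass balance for a CMAS with decay, V = Y·Q·ΔS·θ_c / [X·(1+k_d θ_c)] = 0.439 × 12.9 × (858 − 18.1) × 7.68 / [1540 × (1 + 0.0757 × 7.68)] = 3.65×10^4 / 2435 = 15.00 m³.
τ = V/Q = 15.00/12.9 = 1.163 d, or 27.91 h.

τ ≈ 27.9 h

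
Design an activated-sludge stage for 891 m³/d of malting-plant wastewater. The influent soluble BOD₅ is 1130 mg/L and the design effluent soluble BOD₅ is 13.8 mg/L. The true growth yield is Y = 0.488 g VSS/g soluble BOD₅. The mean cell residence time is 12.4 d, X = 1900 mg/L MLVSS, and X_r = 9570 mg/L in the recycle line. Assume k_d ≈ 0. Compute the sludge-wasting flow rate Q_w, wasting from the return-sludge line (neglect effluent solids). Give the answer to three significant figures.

Q_w ≈ 50.7 m³/d

Biomass mass balance (decay neglected): V·X = Y·Q·(S₀ − S)·θ_c, so V = 0.488 × 891 × (1130 − 13.8) × 12.4 / 1900 = 3167 m³.
Wasting from the return line (neglecting effluent solids): Q_w = V·X / (θ_c·X_r) = 3167 × 1900 / (12.4 × 9570) = 50.71 m³/d.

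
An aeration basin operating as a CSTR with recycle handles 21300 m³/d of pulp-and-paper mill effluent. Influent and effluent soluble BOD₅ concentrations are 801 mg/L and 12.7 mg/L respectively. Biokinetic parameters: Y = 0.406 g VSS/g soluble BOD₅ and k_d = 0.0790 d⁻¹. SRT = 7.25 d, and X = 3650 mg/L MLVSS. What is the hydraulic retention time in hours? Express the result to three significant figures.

τ ≈ 9.70 h

From the SRT design equation V = Y Q (S₀−S) θ_c / [X (1 + k_d θ_c)] = 0.406 × 21300 × (801 − 12.7) × 7.25 / [3650 × (1 + 0.0790 × 7.25)] = 4.94×10^7 / 5741 = 8610 m³.
Hydraulic retention time τ = V/Q = 8610 / 21300 = 0.4042 d = 9.701 h.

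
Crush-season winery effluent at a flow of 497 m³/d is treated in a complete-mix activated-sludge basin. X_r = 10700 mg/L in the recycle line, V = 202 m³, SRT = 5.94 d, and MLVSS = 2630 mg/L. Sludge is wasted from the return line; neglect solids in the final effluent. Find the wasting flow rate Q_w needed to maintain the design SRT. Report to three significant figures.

Q_w ≈ 8.36 m³/d

Q_w = (V·X)/(θ_c X_r) = 202.0 × 2630 / (5.94 × 10700) = 8.359 m³/d.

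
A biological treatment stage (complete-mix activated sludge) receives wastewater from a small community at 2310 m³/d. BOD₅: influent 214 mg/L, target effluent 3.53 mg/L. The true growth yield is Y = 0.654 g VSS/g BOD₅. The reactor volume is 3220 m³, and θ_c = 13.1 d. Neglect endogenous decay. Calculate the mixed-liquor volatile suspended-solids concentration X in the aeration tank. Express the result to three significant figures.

X ≈ 1290 mg/L

Without decay, X = Y Q (S₀−S) θ_c / V = 0.654 × 2310 × (214 − 3.53) × 13.1 / 3220 = 1294 mg/L.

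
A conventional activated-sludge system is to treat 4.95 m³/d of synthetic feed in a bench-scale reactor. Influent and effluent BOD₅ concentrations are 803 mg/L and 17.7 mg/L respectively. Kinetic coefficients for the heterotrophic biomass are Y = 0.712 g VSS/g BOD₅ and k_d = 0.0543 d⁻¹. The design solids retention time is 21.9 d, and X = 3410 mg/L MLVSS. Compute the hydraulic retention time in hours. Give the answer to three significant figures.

Steady-state biomass mass balance: V·X·(1 + k_d·θ_c) = Y·Q·(S₀ − S)·θ_c, so V = 0.712 × 4.95 × (803 − 17.7) × 21.9 / [3410 × (1 + 0.0543 × 21.9)] = 6.06×10^4 / 7465 = 8.120 m³.
HRT = V/Q = 8.120 m³ / 4.95 m³·d⁻¹ = 1.640 d × 24 = 39.37 h.

τ ≈ 39.4 h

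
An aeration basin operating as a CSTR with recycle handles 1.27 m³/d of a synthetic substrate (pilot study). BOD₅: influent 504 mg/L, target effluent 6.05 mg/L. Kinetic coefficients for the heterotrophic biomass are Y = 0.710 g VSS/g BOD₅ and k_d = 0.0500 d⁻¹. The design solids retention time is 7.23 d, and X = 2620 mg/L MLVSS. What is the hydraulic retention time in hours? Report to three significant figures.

τ ≈ 17.2 h

Steady-state biomass mass balance: V·X·(1 + k_d·θ_c) = Y·Q·(S₀ − S)·θ_c, so V = 0.710 × 1.27 × (504 − 6.05) × 7.23 / [2620 × (1 + 0.0500 × 7.23)] = 3.25×10^3 / 3567 = 0.9101 m³.
Hydraulic retention time τ = V/Q = 0.9101 / 1.27 = 0.7166 d = 17.20 h.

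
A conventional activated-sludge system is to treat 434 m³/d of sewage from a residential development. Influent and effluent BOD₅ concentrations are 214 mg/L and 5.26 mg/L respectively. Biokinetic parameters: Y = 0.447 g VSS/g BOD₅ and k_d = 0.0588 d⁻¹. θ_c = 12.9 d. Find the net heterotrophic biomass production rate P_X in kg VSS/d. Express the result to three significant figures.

P_X ≈ 23.0 kg VSS/d

Correct the yield for decay: Y_obs = Y/(1 + k_d θ_c) = 0.447 / (1 + 0.0588 × 12.9) = 0.447 / 1.759 = 0.2542.
Q·(S₀ − S) = 434 × (214 − 5.26) × 10⁻³ = 90.59 kg/d removed.
Net biomass production P_X = Y_obs × Q·(S₀ − S) = 0.2542 × 90.59 = 23.03 kg VSS/d.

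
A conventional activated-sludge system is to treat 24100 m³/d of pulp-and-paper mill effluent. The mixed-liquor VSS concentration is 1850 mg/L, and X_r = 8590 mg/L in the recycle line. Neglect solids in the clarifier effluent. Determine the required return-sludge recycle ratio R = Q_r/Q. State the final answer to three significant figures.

R ≈ 0.274

R = Q_r/Q = X/(X_r − X) = 1850 / (8590 − 1850) = 0.2745.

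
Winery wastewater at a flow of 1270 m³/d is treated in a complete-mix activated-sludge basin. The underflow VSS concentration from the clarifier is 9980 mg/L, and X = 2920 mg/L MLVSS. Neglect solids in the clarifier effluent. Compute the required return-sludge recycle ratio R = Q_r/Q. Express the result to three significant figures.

R ≈ 0.414

Mass balance around the secondary clarifier (neglecting effluent solids): R = X / (X_r − X) = 2920 / (9980 − 2920) = 0.4136.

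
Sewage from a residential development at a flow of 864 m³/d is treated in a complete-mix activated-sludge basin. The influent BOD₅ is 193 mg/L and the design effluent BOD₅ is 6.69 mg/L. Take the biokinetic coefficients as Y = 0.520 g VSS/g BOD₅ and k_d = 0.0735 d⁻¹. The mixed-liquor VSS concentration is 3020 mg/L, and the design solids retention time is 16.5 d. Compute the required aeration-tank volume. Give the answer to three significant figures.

V ≈ 207 m³

Steady-state biomass mass balance: V·X·(1 + k_d·θ_c) = Y·Q·(S₀ − S)·θ_c, so V = 0.520 × 864 × (193 − 6.69) × 16.5 / [3020 × (1 + 0.0735 × 16.5)] = 1.38×10^6 / 6683 = 206.7 m³.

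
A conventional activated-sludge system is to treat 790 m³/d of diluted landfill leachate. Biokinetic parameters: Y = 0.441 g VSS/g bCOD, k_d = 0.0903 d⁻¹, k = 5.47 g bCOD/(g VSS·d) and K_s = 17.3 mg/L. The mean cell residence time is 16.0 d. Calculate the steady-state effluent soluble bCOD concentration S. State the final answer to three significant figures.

S ≈ 1.17 mg/L

Effluent substrate depends only on kinetics and SRT: S = K_s(1 + k_d θ_c) / [θ_c(Yk − k_d) − 1] = 17.3 × (1 + 0.0903 × 16.0) / [16.0 × (0.441 × 5.47 − 0.0903) − 1] = 42.30 / 36.15 = 1.170 mg/L.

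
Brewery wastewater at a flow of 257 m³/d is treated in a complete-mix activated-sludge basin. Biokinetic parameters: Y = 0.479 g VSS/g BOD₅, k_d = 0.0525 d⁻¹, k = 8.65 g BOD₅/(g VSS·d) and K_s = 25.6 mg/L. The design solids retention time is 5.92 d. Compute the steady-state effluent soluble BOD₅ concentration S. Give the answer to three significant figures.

For a completely mixed reactor with recycle the Lawrence–McCarty relation gives S = K_s·(1 + k_d·θ_c) / [θ_c·(Y·k − k_d) − 1] = 25.6 × (1 + 0.0525 × 5.92) / [5.92 × (0.479 × 8.65 − 0.0525) − 1] = 33.56 / 23.22 = 1.445 mg/L.

S ≈ 1.45 mg/L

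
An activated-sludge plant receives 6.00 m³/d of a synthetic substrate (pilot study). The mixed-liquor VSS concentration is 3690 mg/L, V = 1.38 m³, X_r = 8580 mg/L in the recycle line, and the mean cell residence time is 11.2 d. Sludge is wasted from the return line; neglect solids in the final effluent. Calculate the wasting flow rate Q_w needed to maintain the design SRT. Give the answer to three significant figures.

Q_w ≈ 0.0530 m³/d

Wasting from the return line (neglecting effluent solids): Q_w = V·X / (θ_c·X_r) = 1.380 × 3690 / (11.2 × 8580) = 0.05299 m³/d.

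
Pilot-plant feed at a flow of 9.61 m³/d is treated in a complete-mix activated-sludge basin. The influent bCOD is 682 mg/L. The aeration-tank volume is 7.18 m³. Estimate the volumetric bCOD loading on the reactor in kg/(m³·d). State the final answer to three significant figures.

L_v = Q S₀ / V = 9.61 × 682 × 10⁻³ / 7.180 = 0.9128 kg/(m³·d).

L_v ≈ 0.913 kg bCOD/(m³·d)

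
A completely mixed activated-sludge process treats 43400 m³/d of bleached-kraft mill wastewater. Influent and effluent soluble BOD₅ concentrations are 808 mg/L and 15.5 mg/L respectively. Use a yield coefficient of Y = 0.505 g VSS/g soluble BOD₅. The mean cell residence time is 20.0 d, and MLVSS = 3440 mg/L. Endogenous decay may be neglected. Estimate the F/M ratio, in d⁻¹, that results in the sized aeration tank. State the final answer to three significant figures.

F/M ≈ 0.101 d⁻¹

Biomass mass balance (decay neglected): V·X = Y·Q·(S₀ − S)·θ_c, so V = 0.505 × 43400 × (808 − 15.5) × 20.0 / 3440 = 100984 m³.
F/M = applied load / biomass = Q·S₀/(V·X) = 43400 × 808 / (100984 × 3440) = 0.1009 d⁻¹.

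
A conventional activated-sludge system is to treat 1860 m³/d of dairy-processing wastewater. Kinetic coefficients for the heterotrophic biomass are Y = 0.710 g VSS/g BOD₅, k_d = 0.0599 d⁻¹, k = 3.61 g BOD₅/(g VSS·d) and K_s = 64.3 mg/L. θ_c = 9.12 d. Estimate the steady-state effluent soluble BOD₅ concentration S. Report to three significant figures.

S ≈ 4.55 mg/L

From the Monod/SRT balance for a CMAS, S = K_s·(1+k_d θ_c)/[θ_c·(Y k − k_d) − 1] = 64.3 × (1 + 0.0599 × 9.12) / [9.12 × (0.710 × 3.61 − 0.0599) − 1] = 99.43 / 21.83 = 4.555 mg/L.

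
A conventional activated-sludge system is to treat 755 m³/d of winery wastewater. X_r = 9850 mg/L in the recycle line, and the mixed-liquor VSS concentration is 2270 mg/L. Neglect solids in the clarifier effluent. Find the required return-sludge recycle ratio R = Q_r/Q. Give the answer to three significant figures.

R ≈ 0.299

Solids balance on the clarifier gives (1+R)X = R·X_r, so R = X/(X_r − X) = 2270 / (9850 − 2270) = 0.2995.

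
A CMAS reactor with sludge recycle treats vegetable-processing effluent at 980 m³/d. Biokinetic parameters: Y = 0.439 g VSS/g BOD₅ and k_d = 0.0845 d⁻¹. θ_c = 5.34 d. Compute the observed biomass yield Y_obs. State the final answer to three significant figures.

Observed yield with endogenous decay: Y_obs = Y / (1 + k_d·θ_c) = 0.439 / (1 + 0.0845 × 5.34) = 0.439 / 1.451 = 0.3025 g VSS/g BOD₅.

Y_obs ≈ 0.303 g VSS/g BOD₅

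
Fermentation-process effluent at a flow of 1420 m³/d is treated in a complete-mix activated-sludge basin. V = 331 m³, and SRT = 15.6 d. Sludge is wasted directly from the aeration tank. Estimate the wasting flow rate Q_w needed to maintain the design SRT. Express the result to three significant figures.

Q_w ≈ 21.2 m³/d

Wasting from the aeration tank: Q_w = V / θ_c = 331.0 / 15.6 = 21.22 m³/d.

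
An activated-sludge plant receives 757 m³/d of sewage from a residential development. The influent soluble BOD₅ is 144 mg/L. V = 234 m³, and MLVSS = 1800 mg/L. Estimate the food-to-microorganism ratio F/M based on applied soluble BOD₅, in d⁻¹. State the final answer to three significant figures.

F/M = applied load / biomass = Q·S₀/(V·X) = 757 × 144 / (234.0 × 1800) = 0.2588 d⁻¹.

F/M ≈ 0.259 d⁻¹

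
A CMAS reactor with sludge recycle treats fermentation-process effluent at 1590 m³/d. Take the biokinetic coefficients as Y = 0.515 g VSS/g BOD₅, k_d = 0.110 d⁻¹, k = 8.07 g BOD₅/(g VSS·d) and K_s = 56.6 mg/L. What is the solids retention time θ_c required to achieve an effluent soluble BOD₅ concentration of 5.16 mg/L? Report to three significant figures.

θ_c ≈ 4.22 d

Specific growth rate at S = 5.16 mg/L: μ = YkS/(K_s+S) = 0.515·8.07·5.16/(56.6+5.16) = 0.3472 d⁻¹.
θ_c = 1/(μ − k_d) = 1/(0.3472 − 0.110) = 1/0.2372 = 4.215 d.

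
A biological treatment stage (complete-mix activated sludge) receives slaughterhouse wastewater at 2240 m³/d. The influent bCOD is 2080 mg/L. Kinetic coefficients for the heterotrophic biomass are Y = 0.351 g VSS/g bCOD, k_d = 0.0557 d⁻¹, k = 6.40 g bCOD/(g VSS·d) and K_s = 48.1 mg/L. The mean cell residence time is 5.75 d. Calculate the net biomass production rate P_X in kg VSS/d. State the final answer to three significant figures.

P_X ≈ 1240 kg VSS/d

For a completely mixed reactor with recycle the Lawrence–McCarty relation gives S = K_s·(1 + k_d·θ_c) / [θ_c·(Y·k − k_d) − 1] = 48.1 × (1 + 0.0557 × 5.75) / [5.75 × (0.351 × 6.40 − 0.0557) − 1] = 63.51 / 11.60 = 5.476 mg/L.
The observed yield is Y_obs = Y/(1 + k_d·θ_c) = 0.351 / (1 + 0.0557 × 5.75) = 0.351 / 1.320 = 0.2659 g VSS per g bCOD removed.
Substrate removed = Q·(S₀ − S) = 2240 m³/d × (2080 − 5.48) g/m³ = 4.65×10^6 g/d = 4647 kg/d.
Biomass produced: P_X = Y_obs·Q·ΔS = 0.2659 × 4647 ≈ 1235 kg VSS/d.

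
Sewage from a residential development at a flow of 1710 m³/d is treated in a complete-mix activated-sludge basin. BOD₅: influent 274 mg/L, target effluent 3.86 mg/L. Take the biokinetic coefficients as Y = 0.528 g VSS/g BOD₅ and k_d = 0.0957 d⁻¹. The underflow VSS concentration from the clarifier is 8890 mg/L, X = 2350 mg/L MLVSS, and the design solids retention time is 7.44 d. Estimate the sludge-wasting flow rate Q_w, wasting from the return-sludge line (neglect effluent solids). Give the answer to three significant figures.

Rearranging the biomass balance for a CMAS with decay, V = Y·Q·ΔS·θ_c / [X·(1+k_d θ_c)] = 0.528 × 1710 × (274 − 3.86) × 7.44 / [2350 × (1 + 0.0957 × 7.44)] = 1.81×10^6 / 4023 = 451.0 m³.
Wasting from the return line (neglecting effluent solids): Q_w = V·X / (θ_c·X_r) = 451.0 × 2350 / (7.44 × 8890) = 16.03 m³/d.

Q_w ≈ 16.0 m³/d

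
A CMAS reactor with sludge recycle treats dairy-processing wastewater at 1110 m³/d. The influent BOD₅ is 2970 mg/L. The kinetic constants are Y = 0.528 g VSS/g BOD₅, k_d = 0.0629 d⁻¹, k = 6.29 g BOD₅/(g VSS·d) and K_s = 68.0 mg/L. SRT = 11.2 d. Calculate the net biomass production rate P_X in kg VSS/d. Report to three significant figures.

For a completely mixed reactor with recycle the Lawrence–McCarty relation gives S = K_s·(1 + k_d·θ_c) / [θ_c·(Y·k − k_d) − 1] = 68.0 × (1 + 0.0629 × 11.2) / [11.2 × (0.528 × 6.29 − 0.0629) − 1] = 115.9 / 35.49 = 3.266 mg/L.
The observed yield is Y_obs = Y/(1 + k_d·θ_c) = 0.528 / (1 + 0.0629 × 11.2) = 0.528 / 1.704 = 0.3098 g VSS per g BOD₅ removed.
Substrate removed = Q·(S₀ − S) = 1110 m³/d × (2970 − 3.27) g/m³ = 3.29×10^6 g/d = 3293 kg/d.
Net biomass production P_X = Y_obs × Q·(S₀ − S) = 0.3098 × 3293 = 1020 kg VSS/d.

P_X ≈ 1020 kg VSS/d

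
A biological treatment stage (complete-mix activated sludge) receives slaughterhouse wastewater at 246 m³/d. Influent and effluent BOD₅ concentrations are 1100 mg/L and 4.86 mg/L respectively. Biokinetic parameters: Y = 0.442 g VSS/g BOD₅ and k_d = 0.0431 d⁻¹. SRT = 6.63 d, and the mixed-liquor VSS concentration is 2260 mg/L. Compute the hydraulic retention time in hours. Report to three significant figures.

τ ≈ 26.5 h

From the SRT design equation V = Y Q (S₀−S) θ_c / [X (1 + k_d θ_c)] = 0.442 × 246 × (1100 − 4.86) × 6.63 / [2260 × (1 + 0.0431 × 6.63)] = 7.89×10^5 / 2906 = 271.7 m³.
τ = V/Q = 271.7/246 = 1.104 d, or 26.51 h.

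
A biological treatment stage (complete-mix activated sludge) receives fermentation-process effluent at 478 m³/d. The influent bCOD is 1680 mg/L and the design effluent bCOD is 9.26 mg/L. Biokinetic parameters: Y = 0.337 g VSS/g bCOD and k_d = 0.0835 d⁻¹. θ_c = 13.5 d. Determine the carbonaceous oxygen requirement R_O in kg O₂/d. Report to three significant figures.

Y_obs = Y / (1 + k_d θ_c) = 0.337 / (1 + 0.0835 × 13.5) = 0.337 / 2.127 = 0.1584.
Q·(S₀ − S) = 478 × (1680 − 9.26) × 10⁻³ = 798.6 kg/d removed.
P_X = Y_obs·Q·(S₀ − S) = 0.1584 × 798.6 = 126.5 kg VSS/d.
Carbonaceous O₂ demand = substrate oxidised − cell-mass equivalent = 798.6 − 1.42 × 126.5 = 619.0 kg O₂/d.

R_O ≈ 619 kg O₂/d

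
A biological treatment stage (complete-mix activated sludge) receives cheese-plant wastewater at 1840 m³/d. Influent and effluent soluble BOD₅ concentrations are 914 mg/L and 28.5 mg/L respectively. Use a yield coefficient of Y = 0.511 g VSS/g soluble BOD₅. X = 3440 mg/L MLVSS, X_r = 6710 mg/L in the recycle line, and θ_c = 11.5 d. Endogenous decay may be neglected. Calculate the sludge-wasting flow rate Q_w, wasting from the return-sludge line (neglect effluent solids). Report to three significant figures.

V·X = Y·Q·ΔS·θ_c gives V = 0.511 × 1840 × (914 − 28.5) × 11.5 / 3440 = 2783 m³.
θ_c = V·X/(Q_w·X_r) when wasting from the recycle, so Q_w = V·X/(θ_c·X_r) = 2783 × 3440 / (11.5 × 6710) = 124.1 m³/d.

Q_w ≈ 124 m³/d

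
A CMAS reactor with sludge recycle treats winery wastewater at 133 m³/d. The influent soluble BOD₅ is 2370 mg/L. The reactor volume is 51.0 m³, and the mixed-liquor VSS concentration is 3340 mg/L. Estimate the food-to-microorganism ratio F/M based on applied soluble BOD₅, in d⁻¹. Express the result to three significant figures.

F/M ≈ 1.85 d⁻¹

F/M = Q·S₀ / (V·X) = 133 × 2370 / (51.00 × 3340) = 1.850 g soluble BOD₅·(g VSS·d)⁻¹.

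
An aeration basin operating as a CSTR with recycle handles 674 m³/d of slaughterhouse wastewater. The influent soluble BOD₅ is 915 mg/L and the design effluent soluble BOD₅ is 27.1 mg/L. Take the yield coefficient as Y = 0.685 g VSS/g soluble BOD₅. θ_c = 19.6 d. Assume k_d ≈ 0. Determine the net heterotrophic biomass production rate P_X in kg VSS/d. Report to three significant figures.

With endogenous decay neglected, the observed yield equals the true yield: Y_obs = Y = 0.685 g VSS/g soluble BOD₅.
Q·(S₀ − S) = 674 × (915 − 27.1) × 10⁻³ = 598.4 kg/d removed.
P_X = Y_obs · Q(S₀ − S) = 0.6850 × 598.4 = 409.9 kg VSS/d.

P_X ≈ 410 kg VSS/d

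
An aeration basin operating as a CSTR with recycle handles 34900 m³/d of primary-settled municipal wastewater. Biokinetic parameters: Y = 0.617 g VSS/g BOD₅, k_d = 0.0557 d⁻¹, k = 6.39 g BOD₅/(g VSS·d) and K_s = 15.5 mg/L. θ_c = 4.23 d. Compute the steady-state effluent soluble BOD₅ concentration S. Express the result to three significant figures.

S ≈ 1.24 mg/L

From the Monod/SRT balance for a CMAS, S = K_s·(1+k_d θ_c)/[θ_c·(Y k − k_d) − 1] = 15.5 × (1 + 0.0557 × 4.23) / [4.23 × (0.617 × 6.39 − 0.0557) − 1] = 19.15 / 15.44 = 1.240 mg/L.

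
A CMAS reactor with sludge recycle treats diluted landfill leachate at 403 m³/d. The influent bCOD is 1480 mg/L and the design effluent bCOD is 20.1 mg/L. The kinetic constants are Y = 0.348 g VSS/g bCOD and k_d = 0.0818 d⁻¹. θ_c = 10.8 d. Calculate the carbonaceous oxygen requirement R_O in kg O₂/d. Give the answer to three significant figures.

Y_obs = Y / (1 + k_d θ_c) = 0.348 / (1 + 0.0818 × 10.8) = 0.348 / 1.883 = 0.1848.
Substrate removed = Q·(S₀ − S) = 403 m³/d × (1480 − 20.1) g/m³ = 5.88×10^5 g/d = 588.3 kg/d.
Net sludge production P_X = 0.1848 × 588.3 = 108.7 kg VSS/d.
Carbonaceous O₂ demand = substrate oxidised − cell-mass equivalent = 588.3 − 1.42 × 108.7 = 434.0 kg O₂/d.

R_O ≈ 434 kg O₂/d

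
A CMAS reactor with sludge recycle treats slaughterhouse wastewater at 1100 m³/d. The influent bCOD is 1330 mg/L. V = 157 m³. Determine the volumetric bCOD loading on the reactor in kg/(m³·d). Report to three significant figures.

L_v ≈ 9.32 kg bCOD/(m³·d)

Volumetric loading L_v = Q·S₀ / V = 1100 × 1330 g/m³ / 157.0 m³ = 9318 g/(m³·d) = 9.318 kg bCOD/(m³·d).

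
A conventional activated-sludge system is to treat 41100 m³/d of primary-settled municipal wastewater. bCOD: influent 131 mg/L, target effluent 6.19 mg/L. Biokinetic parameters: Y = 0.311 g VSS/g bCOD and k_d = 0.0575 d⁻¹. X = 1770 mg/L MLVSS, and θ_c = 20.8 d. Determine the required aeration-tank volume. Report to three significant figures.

From the SRT design equation V = Y Q (S₀−S) θ_c / [X (1 + k_d θ_c)] = 0.311 × 41100 × (131 − 6.19) × 20.8 / [1770 × (1 + 0.0575 × 20.8)] = 3.32×10^7 / 3887 = 8537 m³.

V ≈ 8540 m³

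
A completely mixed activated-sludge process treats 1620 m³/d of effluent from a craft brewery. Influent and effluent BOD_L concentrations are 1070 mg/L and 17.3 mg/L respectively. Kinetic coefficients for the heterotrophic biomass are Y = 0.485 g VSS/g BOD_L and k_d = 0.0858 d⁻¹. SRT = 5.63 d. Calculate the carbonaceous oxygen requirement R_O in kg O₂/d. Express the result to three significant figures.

R_O ≈ 913 kg O₂/d

Observed yield with endogenous decay: Y_obs = Y / (1 + k_d·θ_c) = 0.485 / (1 + 0.0858 × 5.63) = 0.485 / 1.483 = 0.3270 g VSS/g BOD_L.
Substrate removed = Q·(S₀ − S) = 1620 m³/d × (1070 − 17.3) g/m³ = 1.71×10^6 g/d = 1705 kg/d.
Net sludge production P_X = 0.3270 × 1705 = 557.7 kg VSS/d.
R_O = Q·(S₀ − S) − 1.42·P_X = 1705 − 1.42 × 557.7 = 913.4 kg O₂/d.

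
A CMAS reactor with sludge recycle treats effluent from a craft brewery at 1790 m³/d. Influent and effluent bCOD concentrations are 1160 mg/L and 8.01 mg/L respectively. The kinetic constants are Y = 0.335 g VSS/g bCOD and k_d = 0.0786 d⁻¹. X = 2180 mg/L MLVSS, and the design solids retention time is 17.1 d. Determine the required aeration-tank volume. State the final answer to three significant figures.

V ≈ 2310 m³

From the SRT design equation V = Y Q (S₀−S) θ_c / [X (1 + k_d θ_c)] = 0.335 × 1790 × (1160 − 8.01) × 17.1 / [2180 × (1 + 0.0786 × 17.1)] = 1.18×10^7 / 5110 = 2312 m³.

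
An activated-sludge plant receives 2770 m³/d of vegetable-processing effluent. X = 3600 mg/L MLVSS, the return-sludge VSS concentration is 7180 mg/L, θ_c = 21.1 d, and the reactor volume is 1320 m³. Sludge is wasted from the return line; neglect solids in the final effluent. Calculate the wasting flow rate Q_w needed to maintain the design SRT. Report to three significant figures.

Q_w ≈ 31.4 m³/d

Q_w = (V·X)/(θ_c X_r) = 1320 × 3600 / (21.1 × 7180) = 31.37 m³/d.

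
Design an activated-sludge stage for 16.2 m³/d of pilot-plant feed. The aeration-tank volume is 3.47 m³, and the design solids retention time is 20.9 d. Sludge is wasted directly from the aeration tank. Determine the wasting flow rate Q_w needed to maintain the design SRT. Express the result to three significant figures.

Q_w ≈ 0.166 m³/d

Wasting from the aeration tank: Q_w = V / θ_c = 3.470 / 20.9 = 0.1660 m³/d.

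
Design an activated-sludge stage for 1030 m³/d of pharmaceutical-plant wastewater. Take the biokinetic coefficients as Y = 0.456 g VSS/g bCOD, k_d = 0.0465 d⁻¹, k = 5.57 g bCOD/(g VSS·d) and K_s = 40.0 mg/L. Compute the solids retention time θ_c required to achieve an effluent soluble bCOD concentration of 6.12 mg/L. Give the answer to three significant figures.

θ_c ≈ 3.44 d

Specific growth rate at S = 6.12 mg/L: μ = YkS/(K_s+S) = 0.456·5.57·6.12/(40.0+6.12) = 0.3370 d⁻¹.
1/θ_c = 0.3370 − 0.0465 = 0.2905 d⁻¹, so θ_c = 3.442 d.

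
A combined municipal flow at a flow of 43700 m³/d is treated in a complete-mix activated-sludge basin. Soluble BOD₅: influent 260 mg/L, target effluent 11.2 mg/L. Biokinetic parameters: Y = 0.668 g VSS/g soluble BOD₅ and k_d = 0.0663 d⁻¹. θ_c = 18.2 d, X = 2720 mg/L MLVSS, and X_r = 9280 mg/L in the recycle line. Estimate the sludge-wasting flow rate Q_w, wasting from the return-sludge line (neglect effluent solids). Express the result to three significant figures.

Rearranging the biomass balance for a CMAS with decay, V = Y·Q·ΔS·θ_c / [X·(1+k_d θ_c)] = 0.668 × 43700 × (260 − 11.2) × 18.2 / [2720 × (1 + 0.0663 × 18.2)] = 1.32×10^8 / 6002 = 22023 m³.
Q_w = (V·X)/(θ_c X_r) = 22023 × 2720 / (18.2 × 9280) = 354.7 m³/d.

Q_w ≈ 355 m³/d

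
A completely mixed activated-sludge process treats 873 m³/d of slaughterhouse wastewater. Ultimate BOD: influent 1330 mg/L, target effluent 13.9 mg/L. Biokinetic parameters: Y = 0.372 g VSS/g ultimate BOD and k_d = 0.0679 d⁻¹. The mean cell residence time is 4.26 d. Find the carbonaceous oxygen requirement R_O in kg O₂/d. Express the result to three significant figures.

The observed yield is Y_obs = Y/(1 + k_d·θ_c) = 0.372 / (1 + 0.0679 × 4.26) = 0.372 / 1.289 = 0.2885 g VSS per g ultimate BOD removed.
Substrate removed = Q·(S₀ − S) = 873 m³/d × (1330 − 13.9) g/m³ = 1.15×10^6 g/d = 1149 kg/d.
P_X = Y_obs·Q·(S₀ − S) = 0.2885 × 1149 = 331.5 kg VSS/d.
Carbonaceous O₂ demand = substrate oxidised − cell-mass equivalent = 1149 − 1.42 × 331.5 = 678.2 kg O₂/d.

R_O ≈ 678 kg O₂/d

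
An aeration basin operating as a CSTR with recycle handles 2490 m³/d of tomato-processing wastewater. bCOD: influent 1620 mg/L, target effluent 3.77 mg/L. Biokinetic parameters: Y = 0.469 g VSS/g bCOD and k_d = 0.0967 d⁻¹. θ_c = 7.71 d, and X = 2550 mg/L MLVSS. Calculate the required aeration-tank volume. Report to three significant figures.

V ≈ 3270 m³

Steady-state biomass mass balance: V·X·(1 + k_d·θ_c) = Y·Q·(S₀ − S)·θ_c, so V = 0.469 × 2490 × (1620 − 3.77) × 7.71 / [2550 × (1 + 0.0967 × 7.71)] = 1.46×10^7 / 4451 = 3269 m³.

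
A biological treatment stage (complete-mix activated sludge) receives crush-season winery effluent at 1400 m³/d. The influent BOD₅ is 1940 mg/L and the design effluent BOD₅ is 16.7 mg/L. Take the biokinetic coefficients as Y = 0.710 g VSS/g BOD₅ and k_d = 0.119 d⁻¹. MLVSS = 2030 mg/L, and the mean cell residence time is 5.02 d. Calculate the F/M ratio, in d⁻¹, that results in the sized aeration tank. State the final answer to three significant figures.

F/M ≈ 0.452 d⁻¹

From the SRT design equation V = Y Q (S₀−S) θ_c / [X (1 + k_d θ_c)] = 0.710 × 1400 × (1940 − 16.7) × 5.02 / [2030 × (1 + 0.119 × 5.02)] = 9.6×10^6 / 3243 = 2960 m³.
F/M = applied load / biomass = Q·S₀/(V·X) = 1400 × 1940 / (2960 × 2030) = 0.4521 d⁻¹.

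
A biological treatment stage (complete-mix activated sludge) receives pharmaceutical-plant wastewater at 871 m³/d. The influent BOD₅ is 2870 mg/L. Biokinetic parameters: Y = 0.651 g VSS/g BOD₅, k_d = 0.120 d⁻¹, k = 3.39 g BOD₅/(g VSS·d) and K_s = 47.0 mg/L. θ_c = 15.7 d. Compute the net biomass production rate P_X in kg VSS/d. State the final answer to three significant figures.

P_X ≈ 563 kg VSS/d

For a completely mixed reactor with recycle the Lawrence–McCarty relation gives S = K_s·(1 + k_d·θ_c) / [θ_c·(Y·k − k_d) − 1] = 47.0 × (1 + 0.120 × 15.7) / [15.7 × (0.651 × 3.39 − 0.120) − 1] = 135.5 / 31.76 = 4.267 mg/L.
Y_obs = Y / (1 + k_d θ_c) = 0.651 / (1 + 0.120 × 15.7) = 0.651 / 2.884 = 0.2257.
Substrate removed = Q·(S₀ − S) = 871 m³/d × (2870 − 4.27) g/m³ = 2.5×10^6 g/d = 2496 kg/d.
P_X = Y_obs · Q(S₀ − S) = 0.2257 × 2496 = 563.4 kg VSS/d.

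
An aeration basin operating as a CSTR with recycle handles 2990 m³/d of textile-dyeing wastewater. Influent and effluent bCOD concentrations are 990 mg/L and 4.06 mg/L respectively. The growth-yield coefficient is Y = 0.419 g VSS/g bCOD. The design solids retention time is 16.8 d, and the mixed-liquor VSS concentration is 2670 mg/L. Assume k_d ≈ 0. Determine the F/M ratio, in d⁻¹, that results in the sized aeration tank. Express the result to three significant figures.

Biomass mass balance (decay neglected): V·X = Y·Q·(S₀ − S)·θ_c, so V = 0.419 × 2990 × (990 − 4.06) × 16.8 / 2670 = 7772 m³.
F/M = Q·S₀ / (V·X) = 2990 × 990 / (7772 × 2670) = 0.1426 g bCOD·(g VSS·d)⁻¹.

F/M ≈ 0.143 d⁻¹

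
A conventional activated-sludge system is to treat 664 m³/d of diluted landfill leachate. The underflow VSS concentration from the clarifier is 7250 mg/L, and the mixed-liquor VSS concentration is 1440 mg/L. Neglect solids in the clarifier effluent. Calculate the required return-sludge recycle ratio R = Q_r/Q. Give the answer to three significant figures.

Solids balance on the clarifier gives (1+R)X = R·X_r, so R = X/(X_r − X) = 1440 / (7250 − 1440) = 0.2478.

R ≈ 0.248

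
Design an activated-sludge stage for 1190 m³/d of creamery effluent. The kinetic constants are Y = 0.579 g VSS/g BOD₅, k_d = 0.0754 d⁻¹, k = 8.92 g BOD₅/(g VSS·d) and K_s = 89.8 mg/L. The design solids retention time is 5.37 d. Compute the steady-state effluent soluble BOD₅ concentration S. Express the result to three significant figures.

S ≈ 4.79 mg/L

For a completely mixed reactor with recycle the Lawrence–McCarty relation gives S = K_s·(1 + k_d·θ_c) / [θ_c·(Y·k − k_d) − 1] = 89.8 × (1 + 0.0754 × 5.37) / [5.37 × (0.579 × 8.92 − 0.0754) − 1] = 126.2 / 26.33 = 4.792 mg/L.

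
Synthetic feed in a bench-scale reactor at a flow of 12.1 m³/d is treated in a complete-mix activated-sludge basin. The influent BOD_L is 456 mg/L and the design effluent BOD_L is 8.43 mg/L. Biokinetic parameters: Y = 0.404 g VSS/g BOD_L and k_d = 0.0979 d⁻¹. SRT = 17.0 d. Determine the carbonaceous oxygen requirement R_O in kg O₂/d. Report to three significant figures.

Observed yield with endogenous decay: Y_obs = Y / (1 + k_d·θ_c) = 0.404 / (1 + 0.0979 × 17.0) = 0.404 / 2.664 = 0.1516 g VSS/g BOD_L.
Substrate removed = Q·(S₀ − S) = 12.1 m³/d × (456 − 8.43) g/m³ = 5.42×10^3 g/d = 5.416 kg/d.
P_X = Y_obs·Q·(S₀ − S) = 0.1516 × 5.416 = 0.8212 kg VSS/d.
Carbonaceous O₂ demand = substrate oxidised − cell-mass equivalent = 5.416 − 1.42 × 0.8212 = 4.250 kg O₂/d.

R_O ≈ 4.25 kg O₂/d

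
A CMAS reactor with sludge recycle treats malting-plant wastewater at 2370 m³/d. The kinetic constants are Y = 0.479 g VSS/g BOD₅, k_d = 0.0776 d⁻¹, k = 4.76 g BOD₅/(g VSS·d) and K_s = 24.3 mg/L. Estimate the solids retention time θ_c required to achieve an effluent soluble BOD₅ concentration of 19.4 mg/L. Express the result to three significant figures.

At the target effluent, Y k S/(K_s+S) = 0.479×4.76×19.4/43.70 = 1.012 d⁻¹.
1/θ_c = 1.012 − 0.0776 = 0.9346 d⁻¹, so θ_c = 1.070 d.

θ_c ≈ 1.07 d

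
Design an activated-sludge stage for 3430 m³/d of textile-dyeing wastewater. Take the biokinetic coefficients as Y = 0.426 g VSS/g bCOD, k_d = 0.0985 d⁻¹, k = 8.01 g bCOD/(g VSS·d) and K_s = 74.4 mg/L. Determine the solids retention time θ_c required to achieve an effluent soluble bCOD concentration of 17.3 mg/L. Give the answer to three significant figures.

θ_c ≈ 1.83 d

From 1/θ_c = Y·k·S/(K_s + S) − k_d: Y·k·S/(K_s+S) = 0.426 × 8.01 × 17.3 / (74.4 + 17.3) = 0.6438 d⁻¹.
Then 1/θ_c = μ − k_d = 0.6438 − 0.0985 = 0.5453 d⁻¹, giving θ_c = 1.834 d.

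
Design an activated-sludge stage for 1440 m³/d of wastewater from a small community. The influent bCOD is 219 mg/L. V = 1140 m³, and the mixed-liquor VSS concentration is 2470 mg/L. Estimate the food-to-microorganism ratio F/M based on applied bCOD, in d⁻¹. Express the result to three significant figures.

F/M ≈ 0.112 d⁻¹

F/M = Q·S₀ / (V·X) = 1440 × 219 / (1140 × 2470) = 0.1120 g bCOD·(g VSS·d)⁻¹.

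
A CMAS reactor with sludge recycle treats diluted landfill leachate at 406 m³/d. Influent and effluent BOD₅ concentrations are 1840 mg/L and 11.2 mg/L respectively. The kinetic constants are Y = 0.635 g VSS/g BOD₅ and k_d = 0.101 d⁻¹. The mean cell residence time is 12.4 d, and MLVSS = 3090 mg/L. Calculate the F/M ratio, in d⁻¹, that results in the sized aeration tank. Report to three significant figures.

Steady-state biomass mass balance: V·X·(1 + k_d·θ_c) = Y·Q·(S₀ − S)·θ_c, so V = 0.635 × 406 × (1840 − 11.2) × 12.4 / [3090 × (1 + 0.101 × 12.4)] = 5.85×10^6 / 6960 = 840.0 m³.
F/M = applied load / biomass = Q·S₀/(V·X) = 406 × 1840 / (840.0 × 3090) = 0.2878 d⁻¹.

F/M ≈ 0.288 d⁻¹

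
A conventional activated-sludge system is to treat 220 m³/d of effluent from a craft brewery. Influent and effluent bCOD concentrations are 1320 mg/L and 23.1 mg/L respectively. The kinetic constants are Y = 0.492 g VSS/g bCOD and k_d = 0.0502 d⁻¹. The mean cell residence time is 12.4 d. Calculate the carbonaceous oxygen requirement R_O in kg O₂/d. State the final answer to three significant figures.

R_O ≈ 162 kg O₂/d

Correct the yield for decay: Y_obs = Y/(1 + k_d θ_c) = 0.492 / (1 + 0.0502 × 12.4) = 0.492 / 1.622 = 0.3032.
Q·(S₀ − S) = 220 × (1320 − 23.1) × 10⁻³ = 285.3 kg/d removed.
P_X = Y_obs·Q·(S₀ − S) = 0.3032 × 285.3 = 86.52 kg VSS/d.
Carbonaceous O₂ demand = substrate oxidised − cell-mass equivalent = 285.3 − 1.42 × 86.52 = 162.5 kg O₂/d.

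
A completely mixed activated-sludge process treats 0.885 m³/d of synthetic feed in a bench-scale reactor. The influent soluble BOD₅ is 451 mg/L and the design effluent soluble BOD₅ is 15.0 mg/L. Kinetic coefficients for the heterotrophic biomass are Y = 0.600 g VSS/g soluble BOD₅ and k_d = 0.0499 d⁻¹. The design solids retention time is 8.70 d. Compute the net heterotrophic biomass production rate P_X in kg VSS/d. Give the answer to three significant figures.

Y_obs = Y / (1 + k_d θ_c) = 0.600 / (1 + 0.0499 × 8.70) = 0.600 / 1.434 = 0.4184.
Mass of soluble BOD₅ removed per day: Q(S₀ − S) = 0.885 × 436.0 g/m³ = 0.3859 kg/d.
So the net sludge growth is P_X = 0.4184 × 0.3859 = 0.1614 kg VSS/d.

P_X ≈ 0.161 kg VSS/d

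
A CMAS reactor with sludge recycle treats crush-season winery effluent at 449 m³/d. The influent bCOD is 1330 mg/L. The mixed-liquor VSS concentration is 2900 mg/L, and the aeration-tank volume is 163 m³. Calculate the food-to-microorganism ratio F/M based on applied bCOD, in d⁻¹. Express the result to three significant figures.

F/M ≈ 1.26 d⁻¹

F/M = Q·S₀ / (V·X) = 449 × 1330 / (163.0 × 2900) = 1.263 g bCOD·(g VSS·d)⁻¹.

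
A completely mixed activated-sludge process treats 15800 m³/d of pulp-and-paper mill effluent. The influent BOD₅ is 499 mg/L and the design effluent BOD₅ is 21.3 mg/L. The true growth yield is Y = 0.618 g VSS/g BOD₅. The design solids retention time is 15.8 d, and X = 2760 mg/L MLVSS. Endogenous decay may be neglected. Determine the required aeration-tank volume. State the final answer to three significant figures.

V ≈ 26700 m³

V·X = Y·Q·ΔS·θ_c gives V = 0.618 × 15800 × (499 − 21.3) × 15.8 / 2760 = 26702 m³.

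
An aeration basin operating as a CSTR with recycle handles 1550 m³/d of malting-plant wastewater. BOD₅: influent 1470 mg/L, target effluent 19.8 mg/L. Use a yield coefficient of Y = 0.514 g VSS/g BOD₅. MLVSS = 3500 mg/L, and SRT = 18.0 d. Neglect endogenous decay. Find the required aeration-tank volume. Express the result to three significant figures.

With k_d = 0 the design equation reduces to V = Y Q (S₀−S) θ_c / X = 0.514 × 1550 × (1470 − 19.8) × 18.0 / 3500 = 5942 m³.

V ≈ 5940 m³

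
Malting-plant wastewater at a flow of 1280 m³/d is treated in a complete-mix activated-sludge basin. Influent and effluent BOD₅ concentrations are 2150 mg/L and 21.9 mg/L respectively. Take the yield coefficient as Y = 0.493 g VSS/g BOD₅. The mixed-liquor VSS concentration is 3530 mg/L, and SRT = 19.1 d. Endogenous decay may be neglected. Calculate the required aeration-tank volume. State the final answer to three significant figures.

With k_d = 0 the design equation reduces to V = Y Q (S₀−S) θ_c / X = 0.493 × 1280 × (2150 − 21.9) × 19.1 / 3530 = 7266 m³.

V ≈ 7270 m³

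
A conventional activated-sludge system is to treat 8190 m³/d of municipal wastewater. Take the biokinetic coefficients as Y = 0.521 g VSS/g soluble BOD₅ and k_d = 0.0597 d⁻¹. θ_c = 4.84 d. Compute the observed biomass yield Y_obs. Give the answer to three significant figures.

Y_obs ≈ 0.404 g VSS/g soluble BOD₅

Observed yield with endogenous decay: Y_obs = Y / (1 + k_d·θ_c) = 0.521 / (1 + 0.0597 × 4.84) = 0.521 / 1.289 = 0.4042 g VSS/g soluble BOD₅.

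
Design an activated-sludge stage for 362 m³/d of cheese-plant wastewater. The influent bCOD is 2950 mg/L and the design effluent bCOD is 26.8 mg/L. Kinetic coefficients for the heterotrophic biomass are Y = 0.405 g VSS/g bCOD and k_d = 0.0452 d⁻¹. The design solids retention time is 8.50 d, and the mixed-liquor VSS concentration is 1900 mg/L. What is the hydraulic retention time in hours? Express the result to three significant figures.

Steady-state biomass mass balance: V·X·(1 + k_d·θ_c) = Y·Q·(S₀ − S)·θ_c, so V = 0.405 × 362 × (2950 − 26.8) × 8.50 / [1900 × (1 + 0.0452 × 8.50)] = 3.64×10^6 / 2630 = 1385 m³.
τ = V/Q = 1385/362 = 3.826 d, or 91.83 h.

τ ≈ 91.8 h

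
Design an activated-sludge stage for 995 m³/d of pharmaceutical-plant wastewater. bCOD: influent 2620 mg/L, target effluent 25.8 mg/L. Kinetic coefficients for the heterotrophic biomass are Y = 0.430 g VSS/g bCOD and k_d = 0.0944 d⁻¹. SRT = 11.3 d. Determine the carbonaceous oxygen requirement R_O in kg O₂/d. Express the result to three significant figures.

Observed yield with endogenous decay: Y_obs = Y / (1 + k_d·θ_c) = 0.430 / (1 + 0.0944 × 11.3) = 0.430 / 2.067 = 0.2081 g VSS/g bCOD.
Q·(S₀ − S) = 995 × (2620 − 25.8) × 10⁻³ = 2581 kg/d removed.
P_X = Y_obs·Q·(S₀ − S) = 0.2081 × 2581 = 537.0 kg VSS/d.
R_O = Q·(S₀ − S) − 1.42·P_X = 2581 − 1.42 × 537.0 = 1819 kg O₂/d.

R_O ≈ 1820 kg O₂/d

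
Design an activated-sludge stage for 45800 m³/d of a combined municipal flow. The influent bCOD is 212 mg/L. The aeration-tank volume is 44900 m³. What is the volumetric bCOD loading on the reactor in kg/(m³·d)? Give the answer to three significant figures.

Applied bCOD load per unit volume = Q·S₀/V = (45800 × 212/1000)/44900 = 0.2162 kg bCOD·m⁻³·d⁻¹.

L_v ≈ 0.216 kg bCOD/(m³·d)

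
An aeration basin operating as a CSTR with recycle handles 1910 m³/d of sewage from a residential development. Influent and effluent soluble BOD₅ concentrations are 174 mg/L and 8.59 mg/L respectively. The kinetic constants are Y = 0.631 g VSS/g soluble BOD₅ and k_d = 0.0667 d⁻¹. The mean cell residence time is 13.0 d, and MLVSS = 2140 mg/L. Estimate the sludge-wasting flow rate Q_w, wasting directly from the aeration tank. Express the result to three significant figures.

Q_w ≈ 49.9 m³/d

Rearranging the biomass balance for a CMAS with decay, V = Y·Q·ΔS·θ_c / [X·(1+k_d θ_c)] = 0.631 × 1910 × (174 − 8.59) × 13.0 / [2140 × (1 + 0.0667 × 13.0)] = 2.59×10^6 / 3996 = 648.6 m³.
Wasting from the aeration tank: Q_w = V / θ_c = 648.6 / 13.0 = 49.89 m³/d.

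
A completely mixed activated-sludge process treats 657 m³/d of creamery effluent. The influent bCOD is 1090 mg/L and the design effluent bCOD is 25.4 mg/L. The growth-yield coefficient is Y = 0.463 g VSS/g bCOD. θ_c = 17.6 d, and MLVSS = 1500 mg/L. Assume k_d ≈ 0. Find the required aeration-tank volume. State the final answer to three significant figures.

Biomass mass balance (decay neglected): V·X = Y·Q·(S₀ − S)·θ_c, so V = 0.463 × 657 × (1090 − 25.4) × 17.6 / 1500 = 3800 m³.

V ≈ 3800 m³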